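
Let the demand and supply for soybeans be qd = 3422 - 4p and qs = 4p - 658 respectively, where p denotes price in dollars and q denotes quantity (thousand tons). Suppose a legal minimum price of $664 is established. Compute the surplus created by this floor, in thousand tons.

1232

Without the control the market clears where 3422 - 4p = 4p - 658, i.e. p* = 510 and q* = 1382.
Since 664 > 510, the floor is binding.
At p = 664: qd = 3422 - 4·664 = 766 and qs = 4·664 - 658 = 1998.
Surplus = qs - qd = 1998 - 766 = 1232.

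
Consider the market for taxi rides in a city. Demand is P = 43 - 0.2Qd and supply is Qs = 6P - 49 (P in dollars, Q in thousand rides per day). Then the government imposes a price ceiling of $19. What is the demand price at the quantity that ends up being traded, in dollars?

30

Rearranging demand gives Qd = 215 - 5P. Equilibrium: 215 - 5P = 6P - 49, so 264 = 11P and P* = 24, Q* = 95.
Because the ceiling (19) lies below the market-clearing price, it is binding.
At P = 19: Qd = 215 - 5·19 = 120 and Qs = 6·19 - 49 = 65.
Only 65 units reach the market. On the demand curve, the marginal buyer's willingness to pay at Q = 65 is (215 - 65)/5 = 30.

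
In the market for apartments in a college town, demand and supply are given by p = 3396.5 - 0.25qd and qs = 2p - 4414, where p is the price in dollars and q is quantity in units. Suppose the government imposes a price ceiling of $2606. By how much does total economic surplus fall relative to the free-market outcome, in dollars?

232854

Rearranging demand gives qd = 13586 - 4p. Setting quantity demanded equal to quantity supplied, 13586 - 4p = 2p - 4414, gives p* = 3000 and q* = 1586.
The ceiling of 2606 is below the equilibrium price 3000, so it binds.
At p = 2606: qd = 13586 - 4·2606 = 3162 and qs = 2·2606 - 4414 = 798.
Quantity traded falls to 798. At q = 798 the demand price is (13586 - 798)/4 = 3197 and the supply price is (4414 + 798)/2 = 2606.
Deadweight loss = ½ · (3197 - 2606) · (1586 - 798) = ½ · 591 · 788 = 232854.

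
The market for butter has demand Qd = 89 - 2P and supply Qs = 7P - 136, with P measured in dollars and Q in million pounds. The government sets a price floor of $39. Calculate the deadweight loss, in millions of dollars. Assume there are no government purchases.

In a free market, 89 - 2P = 7P - 136 gives the equilibrium P* = 25, Q* = 39.
Because the floor (39) lies above the market-clearing price, it is binding.
At P = 39: Qd = 89 - 2·39 = 11 and Qs = 7·39 - 136 = 137.
Quantity traded falls to 11. At Q = 11 the demand price is (89 - 11)/2 = 39 and the supply price is (136 + 11)/7 = 21.
Deadweight loss = ½ · (39 - 21) · (39 - 11) = ½ · 18 · 28 = 252.

252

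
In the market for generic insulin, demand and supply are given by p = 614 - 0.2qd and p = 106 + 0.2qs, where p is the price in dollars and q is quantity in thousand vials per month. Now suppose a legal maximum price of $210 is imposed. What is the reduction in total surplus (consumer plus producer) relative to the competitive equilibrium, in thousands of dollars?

112500

Rearranging demand gives qd = 3070 - 5p; rearranging supply gives qs = 5p - 530. Setting quantity demanded equal to quantity supplied, 3070 - 5p = 5p - 530, gives p* = 360 and q* = 1270.
Since 210 < 360, the ceiling is binding.
At p = 210: qd = 3070 - 5·210 = 2020 and qs = 5·210 - 530 = 520.
Quantity traded falls to 520. At q = 520 the demand price is (3070 - 520)/5 = 510 and the supply price is (530 + 520)/5 = 210.
Deadweight loss = ½ · (510 - 210) · (1270 - 520) = ½ · 300 · 750 = 112500.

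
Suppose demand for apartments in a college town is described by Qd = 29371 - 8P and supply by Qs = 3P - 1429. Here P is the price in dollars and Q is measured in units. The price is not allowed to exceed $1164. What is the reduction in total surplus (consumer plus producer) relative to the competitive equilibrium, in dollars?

In a free market, 29371 - 8P = 3P - 1429 gives the equilibrium P* = 2800, Q* = 6971.
The ceiling of 1164 is below the equilibrium price 2800, so it binds.
At P = 1164: Qd = 29371 - 8·1164 = 20059 and Qs = 3·1164 - 1429 = 2063.
Quantity traded falls to 2063. At Q = 2063 the demand price is (29371 - 2063)/8 = 3413.5 and the supply price is (1429 + 2063)/3 = 1164.
Deadweight loss = ½ · (3413.5 - 1164) · (6971 - 2063) = ½ · 2249.5 · 4908 = 5520273.

5520273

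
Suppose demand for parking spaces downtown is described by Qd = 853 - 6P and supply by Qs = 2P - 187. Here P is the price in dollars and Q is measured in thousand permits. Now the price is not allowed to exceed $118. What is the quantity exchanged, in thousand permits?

49

Without the control the market clears where 853 - 6P = 2P - 187, i.e. P* = 130 and Q* = 73.
The ceiling of 118 is below the equilibrium price 130, so it binds.
At P = 118: Qd = 853 - 6·118 = 145 and Qs = 2·118 - 187 = 49.
The quantity actually transacted is the short side, supply: 49.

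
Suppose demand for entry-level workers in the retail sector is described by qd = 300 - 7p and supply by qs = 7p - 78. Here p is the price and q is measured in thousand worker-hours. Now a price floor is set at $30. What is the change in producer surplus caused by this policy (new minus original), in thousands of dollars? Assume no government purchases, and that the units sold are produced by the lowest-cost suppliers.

238.5

Without the control the market clears where 300 - 7p = 7p - 78, i.e. p* = 27 and q* = 111.
Since 30 > 27, the floor is binding.
At p = 30: qd = 300 - 7·30 = 90 and qs = 7·30 - 78 = 132.
Producer surplus without the control is ½ · (27 - 78/7) · 111 = 12321/14.
With the floor, 90 units are sold at 30. The supply price at q = 90 is 24, so PS = ½ · [(30 - 78/7) + (30 - 24)] · 90 = 7830/7.
Change in producer surplus = 7830/7 - 12321/14 = 238.5.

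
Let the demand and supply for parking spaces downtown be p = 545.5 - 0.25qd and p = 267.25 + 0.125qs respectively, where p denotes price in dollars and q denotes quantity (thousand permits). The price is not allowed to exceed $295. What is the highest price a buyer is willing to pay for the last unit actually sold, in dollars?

490

Rearranging demand gives qd = 2182 - 4p; rearranging supply gives qs = 8p - 2138. In a free market, 2182 - 4p = 8p - 2138 gives the equilibrium p* = 360, q* = 742.
Because the ceiling (295) lies below the market-clearing price, it is binding.
At p = 295: qd = 2182 - 4·295 = 1002 and qs = 8·295 - 2138 = 222.
Only 222 units reach the market. On the demand curve, the marginal buyer's willingness to pay at q = 222 is (2182 - 222)/4 = 490.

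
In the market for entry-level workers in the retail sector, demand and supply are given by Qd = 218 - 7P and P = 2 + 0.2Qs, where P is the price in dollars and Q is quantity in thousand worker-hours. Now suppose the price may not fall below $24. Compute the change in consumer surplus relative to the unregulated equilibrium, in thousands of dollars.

-337.5

Rearranging supply gives Qs = 5P - 10. Setting quantity demanded equal to quantity supplied, 218 - 7P = 5P - 10, gives P* = 19 and Q* = 85.
The floor of 24 is above the equilibrium price 19, so it binds.
At P = 24: Qd = 218 - 7·24 = 50 and Qs = 5·24 - 10 = 110.
Consumer surplus without the control is ½ · (218/7 - 19) · 85 = 7225/14.
With the floor, consumers buy 50 units at 24, so CS = ½ · (218/7 - 24) · 50 = 1250/7.
Change in consumer surplus = 1250/7 - 7225/14 = -337.5.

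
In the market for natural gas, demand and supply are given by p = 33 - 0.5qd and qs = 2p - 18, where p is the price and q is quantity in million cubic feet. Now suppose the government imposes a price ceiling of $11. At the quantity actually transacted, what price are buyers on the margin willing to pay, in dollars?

Rearranging demand gives qd = 66 - 2p. In a free market, 66 - 2p = 2p - 18 gives the equilibrium p* = 21, q* = 24.
Since 11 < 21, the ceiling is binding.
At p = 11: qd = 66 - 2·11 = 44 and qs = 2·11 - 18 = 4.
Only 4 units reach the market. On the demand curve, the marginal buyer's willingness to pay at q = 4 is (66 - 4)/2 = 31.

31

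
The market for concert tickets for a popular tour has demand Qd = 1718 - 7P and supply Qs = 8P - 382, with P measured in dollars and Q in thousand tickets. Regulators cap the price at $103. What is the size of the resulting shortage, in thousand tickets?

Setting quantity demanded equal to quantity supplied, 1718 - 7P = 8P - 382, gives P* = 140 and Q* = 738.
Because the ceiling (103) lies below the market-clearing price, it is binding.
At P = 103: Qd = 1718 - 7·103 = 997 and Qs = 8·103 - 382 = 442.
Shortage = Qd - Qs = 997 - 442 = 555.

555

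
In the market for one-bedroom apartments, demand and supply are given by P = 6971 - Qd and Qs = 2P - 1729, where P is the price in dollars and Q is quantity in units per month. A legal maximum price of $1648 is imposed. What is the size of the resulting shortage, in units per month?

3756

Rearranging demand gives Qd = 6971 - P. Without the control the market clears where 6971 - P = 2P - 1729, i.e. P* = 2900 and Q* = 4071.
The ceiling of 1648 is below the equilibrium price 2900, so it binds.
At P = 1648: Qd = 6971 - 1648 = 5323 and Qs = 2·1648 - 1729 = 1567.
Shortage = Qd - Qs = 5323 - 1567 = 3756.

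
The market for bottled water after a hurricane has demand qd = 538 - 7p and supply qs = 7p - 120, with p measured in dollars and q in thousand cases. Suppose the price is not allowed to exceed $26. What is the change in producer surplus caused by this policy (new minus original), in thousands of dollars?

-2845.5

In a free market, 538 - 7p = 7p - 120 gives the equilibrium p* = 47, q* = 209.
Since 26 < 47, the ceiling is binding.
At p = 26: qd = 538 - 7·26 = 356 and qs = 7·26 - 120 = 62.
Producer surplus without the control is ½ · (47 - 120/7) · 209 = 43681/14.
With the ceiling, producers sell 62 units at 26, so PS = ½ · (26 - 120/7) · 62 = 1922/7.
Change in producer surplus = 1922/7 - 43681/14 = -2845.5.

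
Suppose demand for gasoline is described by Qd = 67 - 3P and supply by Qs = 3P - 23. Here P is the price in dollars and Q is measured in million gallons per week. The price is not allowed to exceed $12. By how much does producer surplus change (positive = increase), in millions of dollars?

-52.5

Setting quantity demanded equal to quantity supplied, 67 - 3P = 3P - 23, gives P* = 15 and Q* = 22.
Since 12 < 15, the ceiling is binding.
At P = 12: Qd = 67 - 3·12 = 31 and Qs = 3·12 - 23 = 13.
Producer surplus without the control is ½ · (15 - 23/3) · 22 = 242/3.
With the ceiling, producers sell 13 units at 12, so PS = ½ · (12 - 23/3) · 13 = 169/6.
Change in producer surplus = 169/6 - 242/3 = -52.5.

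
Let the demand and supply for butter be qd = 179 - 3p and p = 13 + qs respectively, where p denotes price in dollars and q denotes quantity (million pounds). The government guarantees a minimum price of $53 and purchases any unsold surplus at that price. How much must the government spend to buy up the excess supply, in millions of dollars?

Rearranging supply gives qs = p - 13. Equilibrium: 179 - 3p = p - 13, so 192 = 4p and p* = 48, q* = 35.
Since 53 > 48, the floor is binding.
At p = 53: qd = 179 - 3·53 = 20 and qs = 53 - 13 = 40.
Surplus = qs - qd = 20.
Government expenditure = surplus × support price = 20 × 53 = 1060.

1060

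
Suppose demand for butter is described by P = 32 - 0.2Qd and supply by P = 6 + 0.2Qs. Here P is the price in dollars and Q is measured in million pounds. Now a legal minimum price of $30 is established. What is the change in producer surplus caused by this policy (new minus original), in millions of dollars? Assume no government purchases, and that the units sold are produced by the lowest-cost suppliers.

Rearranging demand gives Qd = 160 - 5P; rearranging supply gives Qs = 5P - 30. Without the control the market clears where 160 - 5P = 5P - 30, i.e. P* = 19 and Q* = 65.
Since 30 > 19, the floor is binding.
At P = 30: Qd = 160 - 5·30 = 10 and Qs = 5·30 - 30 = 120.
Producer surplus without the control is ½ · (19 - 6) · 65 = 422.5.
With the floor, 10 units are sold at 30. The supply price at Q = 10 is 8, so PS = ½ · [(30 - 6) + (30 - 8)] · 10 = 230.
Change in producer surplus = 230 - 422.5 = -192.5.

-192.5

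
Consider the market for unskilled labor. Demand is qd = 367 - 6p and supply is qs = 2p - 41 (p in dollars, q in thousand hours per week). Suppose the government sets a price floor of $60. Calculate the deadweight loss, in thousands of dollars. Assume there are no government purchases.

972

In a free market, 367 - 6p = 2p - 41 gives the equilibrium p* = 51, q* = 61.
Because the floor (60) lies above the market-clearing price, it is binding.
At p = 60: qd = 367 - 6·60 = 7 and qs = 2·60 - 41 = 79.
Quantity traded falls to 7. At q = 7 the demand price is (367 - 7)/6 = 60 and the supply price is (41 + 7)/2 = 24.
Deadweight loss = ½ · (60 - 24) · (61 - 7) = ½ · 36 · 54 = 972.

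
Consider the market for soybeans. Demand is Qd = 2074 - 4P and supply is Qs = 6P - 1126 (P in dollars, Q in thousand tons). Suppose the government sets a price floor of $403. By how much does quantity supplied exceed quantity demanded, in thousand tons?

In a free market, 2074 - 4P = 6P - 1126 gives the equilibrium P* = 320, Q* = 794.
Since 403 > 320, the floor is binding.
At P = 403: Qd = 2074 - 4·403 = 462 and Qs = 6·403 - 1126 = 1292.
Surplus = Qs - Qd = 1292 - 462 = 830.

830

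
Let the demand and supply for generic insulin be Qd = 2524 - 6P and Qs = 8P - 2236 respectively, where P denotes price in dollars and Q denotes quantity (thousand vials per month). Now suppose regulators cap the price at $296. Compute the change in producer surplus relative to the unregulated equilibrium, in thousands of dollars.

Without the control the market clears where 2524 - 6P = 8P - 2236, i.e. P* = 340 and Q* = 484.
The ceiling of 296 is below the equilibrium price 340, so it binds.
At P = 296: Qd = 2524 - 6·296 = 748 and Qs = 8·296 - 2236 = 132.
Producer surplus without the control is ½ · (340 - 279.5) · 484 = 14641.
With the ceiling, producers sell 132 units at 296, so PS = ½ · (296 - 279.5) · 132 = 1089.
Change in producer surplus = 1089 - 14641 = -13552.

-13552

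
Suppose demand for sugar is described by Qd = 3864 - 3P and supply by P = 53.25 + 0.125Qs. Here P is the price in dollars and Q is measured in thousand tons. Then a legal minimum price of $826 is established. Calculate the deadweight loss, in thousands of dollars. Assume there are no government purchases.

392073

Rearranging supply gives Qs = 8P - 426. Setting quantity demanded equal to quantity supplied, 3864 - 3P = 8P - 426, gives P* = 390 and Q* = 2694.
Because the floor (826) lies above the market-clearing price, it is binding.
At P = 826: Qd = 3864 - 3·826 = 1386 and Qs = 8·826 - 426 = 6182.
Quantity traded falls to 1386. At Q = 1386 the demand price is (3864 - 1386)/3 = 826 and the supply price is (426 + 1386)/8 = 226.5.
Deadweight loss = ½ · (826 - 226.5) · (2694 - 1386) = ½ · 599.5 · 1308 = 392073.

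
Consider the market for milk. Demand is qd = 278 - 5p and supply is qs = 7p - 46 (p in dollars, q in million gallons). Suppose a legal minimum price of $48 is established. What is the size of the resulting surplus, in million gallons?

Equilibrium: 278 - 5p = 7p - 46, so 324 = 12p and p* = 27, q* = 143.
The floor of 48 is above the equilibrium price 27, so it binds.
At p = 48: qd = 278 - 5·48 = 38 and qs = 7·48 - 46 = 290.
Surplus = qs - qd = 290 - 38 = 252.

252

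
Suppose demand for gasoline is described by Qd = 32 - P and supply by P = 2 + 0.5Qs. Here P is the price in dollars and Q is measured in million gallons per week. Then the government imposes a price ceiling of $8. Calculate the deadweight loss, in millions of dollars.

48

Rearranging supply gives Qs = 2P - 4. Setting quantity demanded equal to quantity supplied, 32 - P = 2P - 4, gives P* = 12 and Q* = 20.
Since 8 < 12, the ceiling is binding.
At P = 8: Qd = 32 - 8 = 24 and Qs = 2·8 - 4 = 12.
Quantity traded falls to 12. At Q = 12 the demand price is 32 - 12 = 20 and the supply price is (4 + 12)/2 = 8.
Deadweight loss = ½ · (20 - 8) · (20 - 12) = ½ · 12 · 8 = 48.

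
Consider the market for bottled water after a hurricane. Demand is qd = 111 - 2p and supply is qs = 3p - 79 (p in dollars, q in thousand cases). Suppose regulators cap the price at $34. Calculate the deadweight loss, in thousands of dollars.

60

In a free market, 111 - 2p = 3p - 79 gives the equilibrium p* = 38, q* = 35.
The ceiling of 34 is below the equilibrium price 38, so it binds.
At p = 34: qd = 111 - 2·34 = 43 and qs = 3·34 - 79 = 23.
Quantity traded falls to 23. At q = 23 the demand price is (111 - 23)/2 = 44 and the supply price is (79 + 23)/3 = 34.
Deadweight loss = ½ · (44 - 34) · (35 - 23) = ½ · 10 · 12 = 60.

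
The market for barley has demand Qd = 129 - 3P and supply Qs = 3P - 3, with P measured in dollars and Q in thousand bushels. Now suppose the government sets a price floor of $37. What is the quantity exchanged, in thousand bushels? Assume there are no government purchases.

18

Without the control the market clears where 129 - 3P = 3P - 3, i.e. P* = 22 and Q* = 63.
Because the floor (37) lies above the market-clearing price, it is binding.
At P = 37: Qd = 129 - 3·37 = 18 and Qs = 3·37 - 3 = 108.
The quantity actually transacted is the short side, demand: 18.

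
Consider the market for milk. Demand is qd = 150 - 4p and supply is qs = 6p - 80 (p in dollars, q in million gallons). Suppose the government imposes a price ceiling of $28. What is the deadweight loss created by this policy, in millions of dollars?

0

Without the control the market clears where 150 - 4p = 6p - 80, i.e. p* = 23 and q* = 58.
The ceiling of 28 is above the equilibrium price 23, so it is not binding; the market clears at p* = 23, q* = 58.
Since the control does not bind, no trades are prevented and deadweight loss is zero.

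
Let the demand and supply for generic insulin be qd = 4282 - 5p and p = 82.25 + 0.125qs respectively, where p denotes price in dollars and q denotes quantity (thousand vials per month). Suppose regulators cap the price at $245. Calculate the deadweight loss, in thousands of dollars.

Rearranging supply gives qs = 8p - 658. In a free market, 4282 - 5p = 8p - 658 gives the equilibrium p* = 380, q* = 2382.
Since 245 < 380, the ceiling is binding.
At p = 245: qd = 4282 - 5·245 = 3057 and qs = 8·245 - 658 = 1302.
Quantity traded falls to 1302. At q = 1302 the demand price is (4282 - 1302)/5 = 596 and the supply price is (658 + 1302)/8 = 245.
Deadweight loss = ½ · (596 - 245) · (2382 - 1302) = ½ · 351 · 1080 = 189540.

189540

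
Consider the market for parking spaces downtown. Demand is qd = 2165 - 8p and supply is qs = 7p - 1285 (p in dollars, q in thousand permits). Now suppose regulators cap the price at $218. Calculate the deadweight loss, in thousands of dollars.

945

In a free market, 2165 - 8p = 7p - 1285 gives the equilibrium p* = 230, q* = 325.
Because the ceiling (218) lies below the market-clearing price, it is binding.
At p = 218: qd = 2165 - 8·218 = 421 and qs = 7·218 - 1285 = 241.
Quantity traded falls to 241. At q = 241 the demand price is (2165 - 241)/8 = 240.5 and the supply price is (1285 + 241)/7 = 218.
Deadweight loss = ½ · (240.5 - 218) · (325 - 241) = ½ · 22.5 · 84 = 945.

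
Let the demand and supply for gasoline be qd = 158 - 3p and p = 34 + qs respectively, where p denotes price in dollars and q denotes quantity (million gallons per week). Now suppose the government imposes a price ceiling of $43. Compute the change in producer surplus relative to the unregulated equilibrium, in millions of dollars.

-57.5

Rearranging supply gives qs = p - 34. Equilibrium: 158 - 3p = p - 34, so 192 = 4p and p* = 48, q* = 14.
Since 43 < 48, the ceiling is binding.
At p = 43: qd = 158 - 3·43 = 29 and qs = 43 - 34 = 9.
Producer surplus without the control is ½ · (48 - 34) · 14 = 98.
With the ceiling, producers sell 9 units at 43, so PS = ½ · (43 - 34) · 9 = 40.5.
Change in producer surplus = 40.5 - 98 = -57.5.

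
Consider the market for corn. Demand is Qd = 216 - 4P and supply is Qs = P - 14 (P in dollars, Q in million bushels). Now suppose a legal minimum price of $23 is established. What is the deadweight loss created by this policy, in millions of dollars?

Equilibrium: 216 - 4P = P - 14, so 230 = 5P and P* = 46, Q* = 32.
Since 23 is below P* = 46, the floor does not bind and the free-market outcome prevails.
Since the control does not bind, no trades are prevented and deadweight loss is zero.

0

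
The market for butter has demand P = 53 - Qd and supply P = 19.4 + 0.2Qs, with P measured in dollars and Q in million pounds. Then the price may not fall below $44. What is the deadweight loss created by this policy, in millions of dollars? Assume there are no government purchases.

Rearranging demand gives Qd = 53 - P; rearranging supply gives Qs = 5P - 97. Without the control the market clears where 53 - P = 5P - 97, i.e. P* = 25 and Q* = 28.
Since 44 > 25, the floor is binding.
At P = 44: Qd = 53 - 44 = 9 and Qs = 5·44 - 97 = 123.
Quantity traded falls to 9. At Q = 9 the demand price is 53 - 9 = 44 and the supply price is (97 + 9)/5 = 21.2.
Deadweight loss = ½ · (44 - 21.2) · (28 - 9) = ½ · 22.8 · 19 = 216.6.

216.6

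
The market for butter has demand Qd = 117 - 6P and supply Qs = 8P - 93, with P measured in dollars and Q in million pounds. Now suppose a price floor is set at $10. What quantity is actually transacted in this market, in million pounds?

27

Setting quantity demanded equal to quantity supplied, 117 - 6P = 8P - 93, gives P* = 15 and Q* = 27.
The floor of 10 is below the equilibrium price 15, so it is not binding; the market clears at P* = 15, Q* = 27.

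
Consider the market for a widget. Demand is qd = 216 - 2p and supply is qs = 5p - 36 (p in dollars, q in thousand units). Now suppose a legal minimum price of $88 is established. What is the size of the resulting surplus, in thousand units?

364

In a free market, 216 - 2p = 5p - 36 gives the equilibrium p* = 36, q* = 144.
Because the floor (88) lies above the market-clearing price, it is binding.
At p = 88: qd = 216 - 2·88 = 40 and qs = 5·88 - 36 = 404.
Surplus = qs - qd = 404 - 40 = 364.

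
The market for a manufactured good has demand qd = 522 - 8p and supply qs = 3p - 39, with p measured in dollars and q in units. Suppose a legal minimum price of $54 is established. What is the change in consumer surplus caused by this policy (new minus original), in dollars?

In a free market, 522 - 8p = 3p - 39 gives the equilibrium p* = 51, q* = 114.
Since 54 > 51, the floor is binding.
At p = 54: qd = 522 - 8·54 = 90 and qs = 3·54 - 39 = 123.
Consumer surplus without the control is ½ · (65.25 - 51) · 114 = 812.25.
With the floor, consumers buy 90 units at 54, so CS = ½ · (65.25 - 54) · 90 = 506.25.
Change in consumer surplus = 506.25 - 812.25 = -306.

-306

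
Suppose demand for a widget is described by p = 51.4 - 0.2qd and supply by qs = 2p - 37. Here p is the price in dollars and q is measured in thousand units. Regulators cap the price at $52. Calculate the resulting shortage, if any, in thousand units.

Rearranging demand gives qd = 257 - 5p. In a free market, 257 - 5p = 2p - 37 gives the equilibrium p* = 42, q* = 47.
Since 52 is above p* = 42, the ceiling does not bind and the free-market outcome prevails.
Since the control does not bind, there is no shortage.

0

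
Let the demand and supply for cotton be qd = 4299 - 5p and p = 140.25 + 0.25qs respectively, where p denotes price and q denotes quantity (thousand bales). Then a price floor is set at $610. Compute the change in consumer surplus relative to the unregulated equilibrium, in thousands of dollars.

-99680

Rearranging supply gives qs = 4p - 561. Setting quantity demanded equal to quantity supplied, 4299 - 5p = 4p - 561, gives p* = 540 and q* = 1599.
Since 610 > 540, the floor is binding.
At p = 610: qd = 4299 - 5·610 = 1249 and qs = 4·610 - 561 = 1879.
Consumer surplus without the control is ½ · (859.8 - 540) · 1599 = 255680.1.
With the floor, consumers buy 1249 units at 610, so CS = ½ · (859.8 - 610) · 1249 = 156000.1.
Change in consumer surplus = 156000.1 - 255680.1 = -99680.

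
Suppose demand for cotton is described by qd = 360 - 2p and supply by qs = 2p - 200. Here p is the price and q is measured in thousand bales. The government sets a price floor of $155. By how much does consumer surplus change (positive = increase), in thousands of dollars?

Setting quantity demanded equal to quantity supplied, 360 - 2p = 2p - 200, gives p* = 140 and q* = 80.
Since 155 > 140, the floor is binding.
At p = 155: qd = 360 - 2·155 = 50 and qs = 2·155 - 200 = 110.
Consumer surplus without the control is ½ · (180 - 140) · 80 = 1600.
With the floor, consumers buy 50 units at 155, so CS = ½ · (180 - 155) · 50 = 625.
Change in consumer surplus = 625 - 1600 = -975.

-975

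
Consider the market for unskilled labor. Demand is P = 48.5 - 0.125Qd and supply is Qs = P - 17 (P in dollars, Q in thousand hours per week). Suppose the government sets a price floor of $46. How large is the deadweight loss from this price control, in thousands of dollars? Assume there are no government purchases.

Rearranging demand gives Qd = 388 - 8P. Setting quantity demanded equal to quantity supplied, 388 - 8P = P - 17, gives P* = 45 and Q* = 28.
The floor of 46 is above the equilibrium price 45, so it binds.
At P = 46: Qd = 388 - 8·46 = 20 and Qs = 46 - 17 = 29.
Quantity traded falls to 20. At Q = 20 the demand price is (388 - 20)/8 = 46 and the supply price is 17 + 20 = 37.
Deadweight loss = ½ · (46 - 37) · (28 - 20) = ½ · 9 · 8 = 36.

36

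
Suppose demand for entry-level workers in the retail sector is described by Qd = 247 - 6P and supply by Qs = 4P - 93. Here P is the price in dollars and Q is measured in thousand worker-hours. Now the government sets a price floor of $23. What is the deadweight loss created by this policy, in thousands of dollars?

Equilibrium: 247 - 6P = 4P - 93, so 340 = 10P and P* = 34, Q* = 43.
Since 23 is below P* = 34, the floor does not bind and the free-market outcome prevails.
Since the control does not bind, no trades are prevented and deadweight loss is zero.

0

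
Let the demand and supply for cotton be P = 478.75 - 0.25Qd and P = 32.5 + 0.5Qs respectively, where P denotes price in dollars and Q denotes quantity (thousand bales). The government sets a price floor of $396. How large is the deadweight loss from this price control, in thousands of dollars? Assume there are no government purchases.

26136

Rearranging demand gives Qd = 1915 - 4P; rearranging supply gives Qs = 2P - 65. Without the control the market clears where 1915 - 4P = 2P - 65, i.e. P* = 330 and Q* = 595.
Because the floor (396) lies above the market-clearing price, it is binding.
At P = 396: Qd = 1915 - 4·396 = 331 and Qs = 2·396 - 65 = 727.
Quantity traded falls to 331. At Q = 331 the demand price is (1915 - 331)/4 = 396 and the supply price is (65 + 331)/2 = 198.
Deadweight loss = ½ · (396 - 198) · (595 - 331) = ½ · 198 · 264 = 26136.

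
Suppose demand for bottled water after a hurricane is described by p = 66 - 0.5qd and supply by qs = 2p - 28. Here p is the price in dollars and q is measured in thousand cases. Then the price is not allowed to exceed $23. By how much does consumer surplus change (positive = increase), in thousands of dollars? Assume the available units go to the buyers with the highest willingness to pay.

Rearranging demand gives qd = 132 - 2p. Setting quantity demanded equal to quantity supplied, 132 - 2p = 2p - 28, gives p* = 40 and q* = 52.
The ceiling of 23 is below the equilibrium price 40, so it binds.
At p = 23: qd = 132 - 2·23 = 86 and qs = 2·23 - 28 = 18.
Consumer surplus without the control is ½ · (66 - 40) · 52 = 676.
With the ceiling, 18 units are sold at 23 (assume they go to the highest-value buyers). The demand price at q = 18 is 57, so CS = ½ · [(66 - 23) + (57 - 23)] · 18 = 693.
Change in consumer surplus = 693 - 676 = 17.

17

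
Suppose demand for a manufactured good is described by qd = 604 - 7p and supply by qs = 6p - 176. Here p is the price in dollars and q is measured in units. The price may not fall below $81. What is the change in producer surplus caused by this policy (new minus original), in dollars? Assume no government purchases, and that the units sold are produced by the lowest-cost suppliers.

-1023.75

Setting quantity demanded equal to quantity supplied, 604 - 7p = 6p - 176, gives p* = 60 and q* = 184.
The floor of 81 is above the equilibrium price 60, so it binds.
At p = 81: qd = 604 - 7·81 = 37 and qs = 6·81 - 176 = 310.
Producer surplus without the control is ½ · (60 - 88/3) · 184 = 8464/3.
With the floor, 37 units are sold at 81. The supply price at q = 37 is 35.5, so PS = ½ · [(81 - 88/3) + (81 - 35.5)] · 37 = 21571/12.
Change in producer surplus = 21571/12 - 8464/3 = -1023.75.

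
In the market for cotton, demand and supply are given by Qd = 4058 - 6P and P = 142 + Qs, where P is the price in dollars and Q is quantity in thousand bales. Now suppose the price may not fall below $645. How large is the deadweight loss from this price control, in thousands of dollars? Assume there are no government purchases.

Rearranging supply gives Qs = P - 142. In a free market, 4058 - 6P = P - 142 gives the equilibrium P* = 600, Q* = 458.
Since 645 > 600, the floor is binding.
At P = 645: Qd = 4058 - 6·645 = 188 and Qs = 645 - 142 = 503.
Quantity traded falls to 188. At Q = 188 the demand price is (4058 - 188)/6 = 645 and the supply price is 142 + 188 = 330.
Deadweight loss = ½ · (645 - 330) · (458 - 188) = ½ · 315 · 270 = 42525.

42525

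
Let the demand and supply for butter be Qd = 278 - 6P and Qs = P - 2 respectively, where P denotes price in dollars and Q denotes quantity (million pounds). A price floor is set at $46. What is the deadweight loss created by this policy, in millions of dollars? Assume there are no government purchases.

Without the control the market clears where 278 - 6P = P - 2, i.e. P* = 40 and Q* = 38.
The floor of 46 is above the equilibrium price 40, so it binds.
At P = 46: Qd = 278 - 6·46 = 2 and Qs = 46 - 2 = 44.
Quantity traded falls to 2. At Q = 2 the demand price is (278 - 2)/6 = 46 and the supply price is 2 + 2 = 4.
Deadweight loss = ½ · (46 - 4) · (38 - 2) = ½ · 42 · 36 = 756.

756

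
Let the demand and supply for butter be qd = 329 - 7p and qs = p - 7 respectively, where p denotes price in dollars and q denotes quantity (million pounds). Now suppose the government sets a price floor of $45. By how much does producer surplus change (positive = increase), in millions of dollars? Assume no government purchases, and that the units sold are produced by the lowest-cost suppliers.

-178.5

Equilibrium: 329 - 7p = p - 7, so 336 = 8p and p* = 42, q* = 35.
The floor of 45 is above the equilibrium price 42, so it binds.
At p = 45: qd = 329 - 7·45 = 14 and qs = 45 - 7 = 38.
Producer surplus without the control is ½ · (42 - 7) · 35 = 612.5.
With the floor, 14 units are sold at 45. The supply price at q = 14 is 21, so PS = ½ · [(45 - 7) + (45 - 21)] · 14 = 434.
Change in producer surplus = 434 - 612.5 = -178.5.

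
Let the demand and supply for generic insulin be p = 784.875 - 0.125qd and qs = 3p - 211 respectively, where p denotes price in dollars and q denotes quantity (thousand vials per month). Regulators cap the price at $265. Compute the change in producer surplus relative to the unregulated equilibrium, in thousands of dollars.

Rearranging demand gives qd = 6279 - 8p. In a free market, 6279 - 8p = 3p - 211 gives the equilibrium p* = 590, q* = 1559.
Since 265 < 590, the ceiling is binding.
At p = 265: qd = 6279 - 8·265 = 4159 and qs = 3·265 - 211 = 584.
Producer surplus without the control is ½ · (590 - 211/3) · 1559 = 2430481/6.
With the ceiling, producers sell 584 units at 265, so PS = ½ · (265 - 211/3) · 584 = 170528/3.
Change in producer surplus = 170528/3 - 2430481/6 = -348237.5.

-348237.5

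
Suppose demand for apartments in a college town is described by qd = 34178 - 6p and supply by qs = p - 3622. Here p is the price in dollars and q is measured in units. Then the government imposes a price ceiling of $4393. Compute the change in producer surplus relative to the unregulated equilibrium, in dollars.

Setting quantity demanded equal to quantity supplied, 34178 - 6p = p - 3622, gives p* = 5400 and q* = 1778.
Because the ceiling (4393) lies below the market-clearing price, it is binding.
At p = 4393: qd = 34178 - 6·4393 = 7820 and qs = 4393 - 3622 = 771.
Producer surplus without the control is ½ · (5400 - 3622) · 1778 = 1580642.
With the ceiling, producers sell 771 units at 4393, so PS = ½ · (4393 - 3622) · 771 = 297220.5.
Change in producer surplus = 297220.5 - 1580642 = -1283421.5.

-1283421.5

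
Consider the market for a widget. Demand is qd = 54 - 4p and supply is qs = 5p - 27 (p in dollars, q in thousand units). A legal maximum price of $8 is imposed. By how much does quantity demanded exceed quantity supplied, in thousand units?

Equilibrium: 54 - 4p = 5p - 27, so 81 = 9p and p* = 9, q* = 18.
The ceiling of 8 is below the equilibrium price 9, so it binds.
At p = 8: qd = 54 - 4·8 = 22 and qs = 5·8 - 27 = 13.
Shortage = qd - qs = 22 - 13 = 9.

9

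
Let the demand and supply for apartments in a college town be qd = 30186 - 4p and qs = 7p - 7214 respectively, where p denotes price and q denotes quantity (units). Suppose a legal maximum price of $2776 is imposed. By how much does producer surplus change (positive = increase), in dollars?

-8986848

In a free market, 30186 - 4p = 7p - 7214 gives the equilibrium p* = 3400, q* = 16586.
Because the ceiling (2776) lies below the market-clearing price, it is binding.
At p = 2776: qd = 30186 - 4·2776 = 19082 and qs = 7·2776 - 7214 = 12218.
Producer surplus without the control is ½ · (3400 - 7214/7) · 16586 = 137547698/7.
With the ceiling, producers sell 12218 units at 2776, so PS = ½ · (2776 - 7214/7) · 12218 = 74639762/7.
Change in producer surplus = 74639762/7 - 137547698/7 = -8986848.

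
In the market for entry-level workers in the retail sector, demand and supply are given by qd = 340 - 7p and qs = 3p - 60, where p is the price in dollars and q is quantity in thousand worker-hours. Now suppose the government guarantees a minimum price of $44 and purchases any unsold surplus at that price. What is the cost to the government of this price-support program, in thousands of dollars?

1760

Without the control the market clears where 340 - 7p = 3p - 60, i.e. p* = 40 and q* = 60.
The floor of 44 is above the equilibrium price 40, so it binds.
At p = 44: qd = 340 - 7·44 = 32 and qs = 3·44 - 60 = 72.
Surplus = qs - qd = 40.
Government expenditure = surplus × support price = 40 × 44 = 1760.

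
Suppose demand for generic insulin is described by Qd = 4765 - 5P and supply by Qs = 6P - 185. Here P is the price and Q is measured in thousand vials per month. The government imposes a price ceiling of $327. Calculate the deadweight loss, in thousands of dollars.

In a free market, 4765 - 5P = 6P - 185 gives the equilibrium P* = 450, Q* = 2515.
Since 327 < 450, the ceiling is binding.
At P = 327: Qd = 4765 - 5·327 = 3130 and Qs = 6·327 - 185 = 1777.
Quantity traded falls to 1777. At Q = 1777 the demand price is (4765 - 1777)/5 = 597.6 and the supply price is (185 + 1777)/6 = 327.
Deadweight loss = ½ · (597.6 - 327) · (2515 - 1777) = ½ · 270.6 · 738 = 99851.4.

99851.4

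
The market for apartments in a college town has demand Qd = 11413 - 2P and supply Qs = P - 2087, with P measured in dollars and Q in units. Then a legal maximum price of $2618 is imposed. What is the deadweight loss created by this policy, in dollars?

Without the control the market clears where 11413 - 2P = P - 2087, i.e. P* = 4500 and Q* = 2413.
Because the ceiling (2618) lies below the market-clearing price, it is binding.
At P = 2618: Qd = 11413 - 2·2618 = 6177 and Qs = 2618 - 2087 = 531.
Quantity traded falls to 531. At Q = 531 the demand price is (11413 - 531)/2 = 5441 and the supply price is 2087 + 531 = 2618.
Deadweight loss = ½ · (5441 - 2618) · (2413 - 531) = ½ · 2823 · 1882 = 2656443.

2656443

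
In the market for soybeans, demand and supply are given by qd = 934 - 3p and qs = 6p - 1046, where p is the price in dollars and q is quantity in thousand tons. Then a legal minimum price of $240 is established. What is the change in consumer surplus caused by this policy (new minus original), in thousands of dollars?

In a free market, 934 - 3p = 6p - 1046 gives the equilibrium p* = 220, q* = 274.
Because the floor (240) lies above the market-clearing price, it is binding.
At p = 240: qd = 934 - 3·240 = 214 and qs = 6·240 - 1046 = 394.
Consumer surplus without the control is ½ · (934/3 - 220) · 274 = 37538/3.
With the floor, consumers buy 214 units at 240, so CS = ½ · (934/3 - 240) · 214 = 22898/3.
Change in consumer surplus = 22898/3 - 37538/3 = -4880.

-4880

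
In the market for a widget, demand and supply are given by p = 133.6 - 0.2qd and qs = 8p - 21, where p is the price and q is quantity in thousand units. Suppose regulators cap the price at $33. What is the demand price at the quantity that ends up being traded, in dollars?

85

Rearranging demand gives qd = 668 - 5p. Setting quantity demanded equal to quantity supplied, 668 - 5p = 8p - 21, gives p* = 53 and q* = 403.
Because the ceiling (33) lies below the market-clearing price, it is binding.
At p = 33: qd = 668 - 5·33 = 503 and qs = 8·33 - 21 = 243.
Only 243 units reach the market. On the demand curve, the marginal buyer's willingness to pay at q = 243 is (668 - 243)/5 = 85.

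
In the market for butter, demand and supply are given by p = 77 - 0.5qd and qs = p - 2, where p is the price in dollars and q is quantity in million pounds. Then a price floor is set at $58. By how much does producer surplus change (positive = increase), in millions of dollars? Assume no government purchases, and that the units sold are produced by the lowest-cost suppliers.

Rearranging demand gives qd = 154 - 2p. In a free market, 154 - 2p = p - 2 gives the equilibrium p* = 52, q* = 50.
Because the floor (58) lies above the market-clearing price, it is binding.
At p = 58: qd = 154 - 2·58 = 38 and qs = 58 - 2 = 56.
Producer surplus without the control is ½ · (52 - 2) · 50 = 1250.
With the floor, 38 units are sold at 58. The supply price at q = 38 is 40, so PS = ½ · [(58 - 2) + (58 - 40)] · 38 = 1406.
Change in producer surplus = 1406 - 1250 = 156.

156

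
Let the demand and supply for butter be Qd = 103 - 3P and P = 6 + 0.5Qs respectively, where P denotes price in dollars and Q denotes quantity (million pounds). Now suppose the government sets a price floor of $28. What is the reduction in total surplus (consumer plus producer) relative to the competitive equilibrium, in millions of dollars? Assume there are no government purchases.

Rearranging supply gives Qs = 2P - 12. Equilibrium: 103 - 3P = 2P - 12, so 115 = 5P and P* = 23, Q* = 34.
Because the floor (28) lies above the market-clearing price, it is binding.
At P = 28: Qd = 103 - 3·28 = 19 and Qs = 2·28 - 12 = 44.
Quantity traded falls to 19. At Q = 19 the demand price is (103 - 19)/3 = 28 and the supply price is (12 + 19)/2 = 15.5.
Deadweight loss = ½ · (28 - 15.5) · (34 - 19) = ½ · 12.5 · 15 = 93.75.

93.75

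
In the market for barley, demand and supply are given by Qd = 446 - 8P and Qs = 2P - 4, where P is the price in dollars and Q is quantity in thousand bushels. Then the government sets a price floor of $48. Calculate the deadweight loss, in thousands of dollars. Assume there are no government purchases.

180

In a free market, 446 - 8P = 2P - 4 gives the equilibrium P* = 45, Q* = 86.
Since 48 > 45, the floor is binding.
At P = 48: Qd = 446 - 8·48 = 62 and Qs = 2·48 - 4 = 92.
Quantity traded falls to 62. At Q = 62 the demand price is (446 - 62)/8 = 48 and the supply price is (4 + 62)/2 = 33.
Deadweight loss = ½ · (48 - 33) · (86 - 62) = ½ · 15 · 24 = 180.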